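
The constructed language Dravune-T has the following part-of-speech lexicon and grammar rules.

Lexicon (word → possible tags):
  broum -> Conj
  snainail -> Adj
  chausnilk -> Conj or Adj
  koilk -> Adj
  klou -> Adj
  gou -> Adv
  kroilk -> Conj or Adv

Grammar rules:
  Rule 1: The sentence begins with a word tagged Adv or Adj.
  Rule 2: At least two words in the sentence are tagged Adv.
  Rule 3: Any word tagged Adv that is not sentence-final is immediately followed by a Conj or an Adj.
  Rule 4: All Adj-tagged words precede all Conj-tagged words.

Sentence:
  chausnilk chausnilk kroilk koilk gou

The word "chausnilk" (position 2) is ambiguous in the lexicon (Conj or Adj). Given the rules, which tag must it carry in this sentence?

Candidates per position — 1:chausnilk {Conj,Adj}; 2:chausnilk {Conj,Adj}; 3:kroilk {Conj,Adv}; 4:koilk {Adj}; 5:gou {Adv}.
Position 1: Conj is ruled out by rule 1; that leaves Adj.
Position 2: Conj is ruled out by rule 4; that leaves Adj.
Position 3: Conj is ruled out by rule 2; that leaves Adv.
So the tagging must be: Adj Adj Adv Adj Adv.
Checking: rule 1 holds; rule 2 holds; rule 3 holds; rule 4 holds.

Adj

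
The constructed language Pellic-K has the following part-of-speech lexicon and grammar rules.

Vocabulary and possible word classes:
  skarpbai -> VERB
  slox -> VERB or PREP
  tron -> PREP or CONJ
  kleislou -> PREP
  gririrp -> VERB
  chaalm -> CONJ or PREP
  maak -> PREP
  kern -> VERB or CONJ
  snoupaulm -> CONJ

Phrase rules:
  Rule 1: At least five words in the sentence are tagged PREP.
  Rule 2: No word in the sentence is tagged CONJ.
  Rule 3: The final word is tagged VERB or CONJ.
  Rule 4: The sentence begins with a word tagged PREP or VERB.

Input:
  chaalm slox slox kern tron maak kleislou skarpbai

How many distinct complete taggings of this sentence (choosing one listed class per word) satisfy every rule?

3

Candidates per position — 1:chaalm {CONJ,PREP}; 2:slox {VERB,PREP}; 3:slox {VERB,PREP}; 4:kern {VERB,CONJ}; 5:tron {PREP,CONJ}; 6:maak {PREP}; 7:kleislou {PREP}; 8:skarpbai {VERB}.
There are 32 candidate sequences in total.
The sequences that satisfy every rule: PREP VERB PREP VERB PREP PREP PREP VERB; PREP PREP VERB VERB PREP PREP PREP VERB; PREP PREP PREP VERB PREP PREP PREP VERB.
Count = 3.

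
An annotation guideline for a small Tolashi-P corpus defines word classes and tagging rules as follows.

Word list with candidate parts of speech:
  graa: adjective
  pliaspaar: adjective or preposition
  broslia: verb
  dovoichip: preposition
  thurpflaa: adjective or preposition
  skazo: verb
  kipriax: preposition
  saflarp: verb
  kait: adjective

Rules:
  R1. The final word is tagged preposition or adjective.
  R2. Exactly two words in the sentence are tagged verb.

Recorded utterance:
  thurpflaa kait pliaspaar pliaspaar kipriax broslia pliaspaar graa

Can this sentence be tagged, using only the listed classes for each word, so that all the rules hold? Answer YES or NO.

NO

Candidates per position — 1:thurpflaa {adjective,preposition}; 2:kait {adjective}; 3:pliaspaar {adjective,preposition}; 4:pliaspaar {adjective,preposition}; 5:kipriax {preposition}; 6:broslia {verb}; 7:pliaspaar {adjective,preposition}; 8:graa {adjective}.
Rule 2 cannot be satisfied by any choice of tags from the lexicon.
So there is no consistent tagging.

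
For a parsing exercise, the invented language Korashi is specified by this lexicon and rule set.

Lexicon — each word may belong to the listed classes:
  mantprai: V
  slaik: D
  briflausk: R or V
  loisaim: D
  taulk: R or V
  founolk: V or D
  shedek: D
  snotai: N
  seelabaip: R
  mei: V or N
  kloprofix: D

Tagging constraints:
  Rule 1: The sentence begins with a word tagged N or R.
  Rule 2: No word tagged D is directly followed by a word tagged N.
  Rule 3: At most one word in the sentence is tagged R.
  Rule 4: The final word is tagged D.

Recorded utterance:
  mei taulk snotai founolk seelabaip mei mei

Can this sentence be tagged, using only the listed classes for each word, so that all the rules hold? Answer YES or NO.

Candidates per position — 1:mei {V,N}; 2:taulk {R,V}; 3:snotai {N}; 4:founolk {V,D}; 5:seelabaip {R}; 6:mei {V,N}; 7:mei {V,N}.
Rule 4 cannot be satisfied by any choice of tags from the lexicon.
So there is no consistent tagging.

NO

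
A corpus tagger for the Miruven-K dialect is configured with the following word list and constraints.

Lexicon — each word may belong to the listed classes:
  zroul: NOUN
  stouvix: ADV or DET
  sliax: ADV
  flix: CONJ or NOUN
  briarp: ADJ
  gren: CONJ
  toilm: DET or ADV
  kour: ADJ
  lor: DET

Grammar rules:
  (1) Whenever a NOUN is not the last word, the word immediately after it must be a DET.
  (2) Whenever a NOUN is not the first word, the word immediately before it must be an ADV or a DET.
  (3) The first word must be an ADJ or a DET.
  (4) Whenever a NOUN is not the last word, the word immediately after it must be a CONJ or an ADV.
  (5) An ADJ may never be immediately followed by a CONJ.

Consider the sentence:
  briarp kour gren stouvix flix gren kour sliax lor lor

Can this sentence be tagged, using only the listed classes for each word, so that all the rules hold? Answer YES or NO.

Candidates per position — 1:briarp {ADJ}; 2:kour {ADJ}; 3:gren {CONJ}; 4:stouvix {ADV,DET}; 5:flix {CONJ,NOUN}; 6:gren {CONJ}; 7:kour {ADJ}; 8:sliax {ADV}; 9:lor {DET}; 10:lor {DET}.
Rule 5 cannot be satisfied by any choice of tags from the lexicon.
So there is no consistent tagging.

NO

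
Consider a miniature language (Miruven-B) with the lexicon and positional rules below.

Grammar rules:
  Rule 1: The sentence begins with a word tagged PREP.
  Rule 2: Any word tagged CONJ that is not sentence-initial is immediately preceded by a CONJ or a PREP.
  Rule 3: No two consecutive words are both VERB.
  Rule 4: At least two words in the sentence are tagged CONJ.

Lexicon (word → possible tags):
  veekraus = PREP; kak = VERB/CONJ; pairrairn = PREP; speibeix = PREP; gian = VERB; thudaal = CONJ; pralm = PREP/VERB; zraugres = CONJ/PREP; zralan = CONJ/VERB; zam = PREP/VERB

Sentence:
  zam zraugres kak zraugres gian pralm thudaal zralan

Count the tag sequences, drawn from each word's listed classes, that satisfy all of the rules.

11

Candidates per position — 1:zam {PREP,VERB}; 2:zraugres {CONJ,PREP}; 3:kak {VERB,CONJ}; 4:zraugres {CONJ,PREP}; 5:gian {VERB}; 6:pralm {PREP,VERB}; 7:thudaal {CONJ}; 8:zralan {CONJ,VERB}.
There are 64 candidate sequences in total.
Checking each against the rules leaves 11 sequences.
Count = 11.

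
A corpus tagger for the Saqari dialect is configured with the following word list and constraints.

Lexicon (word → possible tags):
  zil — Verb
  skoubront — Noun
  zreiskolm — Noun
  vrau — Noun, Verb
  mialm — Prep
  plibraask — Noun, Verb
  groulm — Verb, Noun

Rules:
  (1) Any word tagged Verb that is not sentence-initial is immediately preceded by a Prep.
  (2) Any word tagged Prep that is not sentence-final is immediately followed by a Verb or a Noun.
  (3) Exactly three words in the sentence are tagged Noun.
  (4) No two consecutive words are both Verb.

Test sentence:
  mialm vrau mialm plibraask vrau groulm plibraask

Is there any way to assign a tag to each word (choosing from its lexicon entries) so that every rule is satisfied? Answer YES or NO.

Candidates per position — 1:mialm {Prep}; 2:vrau {Noun,Verb}; 3:mialm {Prep}; 4:plibraask {Noun,Verb}; 5:vrau {Noun,Verb}; 6:groulm {Verb,Noun}; 7:plibraask {Noun,Verb}.
One satisfying assignment: Prep Verb Prep Verb Noun Noun Noun.
Rule-by-rule: rule 1 holds; rule 2 holds; rule 3 holds; rule 4 holds.

YES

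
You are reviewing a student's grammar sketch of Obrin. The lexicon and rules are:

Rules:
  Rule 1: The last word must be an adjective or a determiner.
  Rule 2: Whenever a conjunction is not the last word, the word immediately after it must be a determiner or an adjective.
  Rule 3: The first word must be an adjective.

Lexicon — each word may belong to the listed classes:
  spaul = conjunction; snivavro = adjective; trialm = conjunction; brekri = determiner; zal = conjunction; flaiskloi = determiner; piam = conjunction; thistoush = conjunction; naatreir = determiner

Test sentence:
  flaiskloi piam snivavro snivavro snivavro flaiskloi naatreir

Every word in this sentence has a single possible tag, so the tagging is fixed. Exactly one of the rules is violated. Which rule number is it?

3

Fixed tagging: determiner conjunction adjective adjective adjective determiner determiner.
Applying the rules: R1 pass, R2 pass, R3 fail.
Only rule 3 fails.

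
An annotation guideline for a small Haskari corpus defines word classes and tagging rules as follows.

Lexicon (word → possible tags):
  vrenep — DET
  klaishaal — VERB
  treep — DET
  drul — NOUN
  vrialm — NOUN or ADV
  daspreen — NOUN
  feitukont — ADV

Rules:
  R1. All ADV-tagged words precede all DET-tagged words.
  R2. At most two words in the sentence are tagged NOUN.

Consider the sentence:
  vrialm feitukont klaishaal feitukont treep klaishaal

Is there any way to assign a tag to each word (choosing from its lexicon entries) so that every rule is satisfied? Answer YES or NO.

Candidates per position — 1:vrialm {NOUN,ADV}; 2:feitukont {ADV}; 3:klaishaal {VERB}; 4:feitukont {ADV}; 5:treep {DET}; 6:klaishaal {VERB}.
One satisfying assignment: ADV ADV VERB ADV DET VERB.
Rule-by-rule: rule 1 ✓; rule 2 ✓.

YES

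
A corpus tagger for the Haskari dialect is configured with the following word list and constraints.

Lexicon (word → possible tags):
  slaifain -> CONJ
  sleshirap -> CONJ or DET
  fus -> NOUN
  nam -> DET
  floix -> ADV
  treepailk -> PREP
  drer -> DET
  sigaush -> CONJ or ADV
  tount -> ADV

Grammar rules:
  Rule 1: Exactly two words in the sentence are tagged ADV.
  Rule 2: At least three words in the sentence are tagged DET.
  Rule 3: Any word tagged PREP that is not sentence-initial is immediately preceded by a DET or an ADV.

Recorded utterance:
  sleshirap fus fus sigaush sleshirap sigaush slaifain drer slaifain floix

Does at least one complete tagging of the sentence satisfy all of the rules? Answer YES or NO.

YES

Candidates per position — 1:sleshirap {CONJ,DET}; 2:fus {NOUN}; 3:fus {NOUN}; 4:sigaush {CONJ,ADV}; 5:sleshirap {CONJ,DET}; 6:sigaush {CONJ,ADV}; 7:slaifain {CONJ}; 8:drer {DET}; 9:slaifain {CONJ}; 10:floix {ADV}.
One satisfying assignment: DET NOUN NOUN ADV DET CONJ CONJ DET CONJ ADV.
Checking: rule 1 satisfied; rule 2 satisfied; rule 3 satisfied.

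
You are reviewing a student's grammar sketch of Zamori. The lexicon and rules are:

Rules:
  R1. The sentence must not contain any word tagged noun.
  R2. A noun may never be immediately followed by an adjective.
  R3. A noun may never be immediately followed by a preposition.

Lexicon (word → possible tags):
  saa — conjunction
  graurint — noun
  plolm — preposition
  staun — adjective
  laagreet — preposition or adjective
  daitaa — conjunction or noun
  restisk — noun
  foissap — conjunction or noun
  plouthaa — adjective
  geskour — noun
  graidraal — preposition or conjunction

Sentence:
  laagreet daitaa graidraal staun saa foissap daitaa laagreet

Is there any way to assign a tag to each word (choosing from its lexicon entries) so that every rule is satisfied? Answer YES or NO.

Candidates per position — 1:laagreet {preposition,adjective}; 2:daitaa {conjunction,noun}; 3:graidraal {preposition,conjunction}; 4:staun {adjective}; 5:saa {conjunction}; 6:foissap {conjunction,noun}; 7:daitaa {conjunction,noun}; 8:laagreet {preposition,adjective}.
One satisfying assignment: adjective conjunction conjunction adjective conjunction conjunction conjunction adjective.
Verifying each rule — rule 1 ok; rule 2 ok; rule 3 ok.

YES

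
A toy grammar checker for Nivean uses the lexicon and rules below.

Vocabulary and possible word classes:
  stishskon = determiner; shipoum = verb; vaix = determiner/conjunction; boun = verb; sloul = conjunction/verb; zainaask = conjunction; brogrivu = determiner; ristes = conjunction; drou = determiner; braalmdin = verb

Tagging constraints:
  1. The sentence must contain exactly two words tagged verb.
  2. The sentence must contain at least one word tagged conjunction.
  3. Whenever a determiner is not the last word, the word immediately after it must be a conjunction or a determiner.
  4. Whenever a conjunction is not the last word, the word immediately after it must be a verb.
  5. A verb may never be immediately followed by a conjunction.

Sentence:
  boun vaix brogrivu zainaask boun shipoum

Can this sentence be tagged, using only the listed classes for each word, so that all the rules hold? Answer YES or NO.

Candidates per position — 1:boun {verb}; 2:vaix {determiner,conjunction}; 3:brogrivu {determiner}; 4:zainaask {conjunction}; 5:boun {verb}; 6:shipoum {verb}.
Rule 1 cannot be satisfied by any choice of tags from the lexicon.
So there is no consistent tagging.

NO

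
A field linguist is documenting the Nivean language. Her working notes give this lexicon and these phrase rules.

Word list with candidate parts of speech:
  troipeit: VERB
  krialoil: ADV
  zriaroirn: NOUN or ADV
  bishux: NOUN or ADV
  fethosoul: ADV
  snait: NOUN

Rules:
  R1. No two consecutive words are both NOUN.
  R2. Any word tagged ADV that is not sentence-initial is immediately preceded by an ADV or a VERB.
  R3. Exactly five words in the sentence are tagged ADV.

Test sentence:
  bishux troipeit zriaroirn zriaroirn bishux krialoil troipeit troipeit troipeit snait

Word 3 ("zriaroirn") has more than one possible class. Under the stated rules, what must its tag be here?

ADV

Candidates per position — 1:bishux {NOUN,ADV}; 2:troipeit {VERB}; 3:zriaroirn {NOUN,ADV}; 4:zriaroirn {NOUN,ADV}; 5:bishux {NOUN,ADV}; 6:krialoil {ADV}; 7:troipeit {VERB}; 8:troipeit {VERB}; 9:troipeit {VERB}; 10:snait {NOUN}.
If word 1 were NOUN, no tagging could satisfy rule 3; so word 1 is ADV.
If word 3 were NOUN, no tagging could satisfy rule 2; so word 3 is ADV.
If word 4 were NOUN, no tagging could satisfy rule 2; so word 4 is ADV.
If word 5 were NOUN, no tagging could satisfy rule 2; so word 5 is ADV.
The only consistent sequence is: ADV VERB ADV ADV ADV ADV VERB VERB VERB NOUN.
Check: rule 1 holds; rule 2 holds; rule 3 holds.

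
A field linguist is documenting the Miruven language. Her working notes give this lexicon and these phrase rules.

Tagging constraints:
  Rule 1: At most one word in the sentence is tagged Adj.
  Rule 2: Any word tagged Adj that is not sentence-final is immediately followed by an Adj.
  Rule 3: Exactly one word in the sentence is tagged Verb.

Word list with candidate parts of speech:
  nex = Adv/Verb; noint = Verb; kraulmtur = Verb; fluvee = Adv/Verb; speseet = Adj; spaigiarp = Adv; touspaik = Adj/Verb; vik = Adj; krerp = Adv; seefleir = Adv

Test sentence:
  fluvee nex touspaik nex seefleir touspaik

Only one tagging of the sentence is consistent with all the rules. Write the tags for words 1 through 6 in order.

Candidates per position — 1:fluvee {Adv,Verb}; 2:nex {Adv,Verb}; 3:touspaik {Adj,Verb}; 4:nex {Adv,Verb}; 5:seefleir {Adv}; 6:touspaik {Adj,Verb}.
At position 3, choosing Adj makes rule 2 impossible to satisfy; hence Verb.
At position 4, choosing Verb makes rule 3 impossible to satisfy; hence Adv.
At position 6, choosing Verb makes rule 3 impossible to satisfy; hence Adj.
At position 1, choosing Verb makes rule 3 impossible to satisfy; hence Adv.
At position 2, choosing Verb makes rule 3 impossible to satisfy; hence Adv.
So the tagging must be: Adv Adv Verb Adv Adv Adj.
Check: rule 1 holds; rule 2 holds; rule 3 holds.

Adv Adv Verb Adv Adv Adj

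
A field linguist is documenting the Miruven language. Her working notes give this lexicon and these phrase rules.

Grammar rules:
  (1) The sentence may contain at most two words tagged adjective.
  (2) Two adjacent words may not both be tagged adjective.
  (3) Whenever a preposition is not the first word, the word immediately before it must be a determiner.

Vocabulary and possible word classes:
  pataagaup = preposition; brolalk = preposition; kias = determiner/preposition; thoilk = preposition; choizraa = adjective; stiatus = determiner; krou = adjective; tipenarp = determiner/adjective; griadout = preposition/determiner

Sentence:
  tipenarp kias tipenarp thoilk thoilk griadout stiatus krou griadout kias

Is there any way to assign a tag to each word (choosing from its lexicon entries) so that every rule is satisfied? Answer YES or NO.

NO

Candidates per position — 1:tipenarp {determiner,adjective}; 2:kias {determiner,preposition}; 3:tipenarp {determiner,adjective}; 4:thoilk {preposition}; 5:thoilk {preposition}; 6:griadout {preposition,determiner}; 7:stiatus {determiner}; 8:krou {adjective}; 9:griadout {preposition,determiner}; 10:kias {determiner,preposition}.
Rule 3 cannot be satisfied by any choice of tags from the lexicon.
So there is no consistent tagging.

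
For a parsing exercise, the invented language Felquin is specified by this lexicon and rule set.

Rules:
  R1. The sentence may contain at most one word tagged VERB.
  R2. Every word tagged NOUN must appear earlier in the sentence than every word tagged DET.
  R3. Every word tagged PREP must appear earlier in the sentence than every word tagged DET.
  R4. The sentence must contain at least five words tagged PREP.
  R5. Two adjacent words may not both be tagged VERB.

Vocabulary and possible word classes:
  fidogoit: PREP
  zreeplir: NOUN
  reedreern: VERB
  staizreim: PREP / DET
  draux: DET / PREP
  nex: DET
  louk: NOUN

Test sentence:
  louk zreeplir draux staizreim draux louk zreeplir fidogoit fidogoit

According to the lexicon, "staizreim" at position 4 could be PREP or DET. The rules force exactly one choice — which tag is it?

Candidates per position — 1:louk {NOUN}; 2:zreeplir {NOUN}; 3:draux {DET,PREP}; 4:staizreim {PREP,DET}; 5:draux {DET,PREP}; 6:louk {NOUN}; 7:zreeplir {NOUN}; 8:fidogoit {PREP}; 9:fidogoit {PREP}.
Word 3 cannot be DET — rule 2 would then fail for every completion. It is PREP.
Word 4 cannot be DET — rule 2 would then fail for every completion. It is PREP.
Word 5 cannot be DET — rule 2 would then fail for every completion. It is PREP.
The unique satisfying tagging is: NOUN NOUN PREP PREP PREP NOUN NOUN PREP PREP.
Checking: rule 1 holds; rule 2 holds; rule 3 holds; rule 4 holds; rule 5 holds.

PREP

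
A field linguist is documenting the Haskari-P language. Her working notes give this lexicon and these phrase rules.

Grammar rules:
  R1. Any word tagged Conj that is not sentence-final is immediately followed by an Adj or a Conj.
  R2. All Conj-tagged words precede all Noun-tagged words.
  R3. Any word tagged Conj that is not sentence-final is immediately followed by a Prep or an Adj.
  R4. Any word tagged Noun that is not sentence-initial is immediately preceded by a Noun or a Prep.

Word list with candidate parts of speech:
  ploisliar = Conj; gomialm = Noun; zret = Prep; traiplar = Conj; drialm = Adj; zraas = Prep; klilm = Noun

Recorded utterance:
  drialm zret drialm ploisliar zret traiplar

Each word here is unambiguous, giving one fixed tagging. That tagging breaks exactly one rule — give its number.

1

Fixed tagging: Adj Prep Adj Conj Prep Conj.
Applying the rules: R1 ✗, R2 ✓, R3 ✓, R4 ✓.
Only rule 1 fails.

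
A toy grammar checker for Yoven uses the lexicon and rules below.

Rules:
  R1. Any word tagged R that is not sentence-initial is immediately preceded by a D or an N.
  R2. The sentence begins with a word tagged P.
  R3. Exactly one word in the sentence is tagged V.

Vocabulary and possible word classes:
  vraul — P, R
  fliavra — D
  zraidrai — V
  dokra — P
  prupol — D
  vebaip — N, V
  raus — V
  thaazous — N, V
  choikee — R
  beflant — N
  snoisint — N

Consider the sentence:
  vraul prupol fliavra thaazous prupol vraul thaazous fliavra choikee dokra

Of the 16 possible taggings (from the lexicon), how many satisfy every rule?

4

Candidates per position — 1:vraul {P,R}; 2:prupol {D}; 3:fliavra {D}; 4:thaazous {N,V}; 5:prupol {D}; 6:vraul {P,R}; 7:thaazous {N,V}; 8:fliavra {D}; 9:choikee {R}; 10:dokra {P}.
There are 16 candidate sequences in total.
The sequences that satisfy every rule: P D D N D P V D R P; P D D N D R V D R P; P D D V D P N D R P; P D D V D R N D R P.
Count = 4.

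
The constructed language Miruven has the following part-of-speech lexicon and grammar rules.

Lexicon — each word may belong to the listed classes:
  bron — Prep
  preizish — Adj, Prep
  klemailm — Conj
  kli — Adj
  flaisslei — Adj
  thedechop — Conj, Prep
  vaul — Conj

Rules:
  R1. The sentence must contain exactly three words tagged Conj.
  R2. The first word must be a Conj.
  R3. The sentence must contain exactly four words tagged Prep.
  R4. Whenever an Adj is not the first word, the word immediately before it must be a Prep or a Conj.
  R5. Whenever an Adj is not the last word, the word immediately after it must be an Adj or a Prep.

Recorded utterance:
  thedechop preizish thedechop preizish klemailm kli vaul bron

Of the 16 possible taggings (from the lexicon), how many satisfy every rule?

0

Candidates per position — 1:thedechop {Conj,Prep}; 2:preizish {Adj,Prep}; 3:thedechop {Conj,Prep}; 4:preizish {Adj,Prep}; 5:klemailm {Conj}; 6:kli {Adj}; 7:vaul {Conj}; 8:bron {Prep}.
There are 16 candidate sequences in total.
Rule 5 cannot be satisfied by any choice of tags from the lexicon.
So there is no consistent tagging.
Count = 0.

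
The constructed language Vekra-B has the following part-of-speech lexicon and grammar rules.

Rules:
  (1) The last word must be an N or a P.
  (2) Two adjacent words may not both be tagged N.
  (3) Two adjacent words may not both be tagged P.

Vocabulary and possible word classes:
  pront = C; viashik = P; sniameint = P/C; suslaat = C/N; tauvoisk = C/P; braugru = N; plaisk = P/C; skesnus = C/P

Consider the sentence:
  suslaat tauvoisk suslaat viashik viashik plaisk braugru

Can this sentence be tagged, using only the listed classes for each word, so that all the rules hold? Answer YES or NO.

NO

Candidates per position — 1:suslaat {C,N}; 2:tauvoisk {C,P}; 3:suslaat {C,N}; 4:viashik {P}; 5:viashik {P}; 6:plaisk {P,C}; 7:braugru {N}.
Rule 3 cannot be satisfied by any choice of tags from the lexicon.
So there is no consistent tagging.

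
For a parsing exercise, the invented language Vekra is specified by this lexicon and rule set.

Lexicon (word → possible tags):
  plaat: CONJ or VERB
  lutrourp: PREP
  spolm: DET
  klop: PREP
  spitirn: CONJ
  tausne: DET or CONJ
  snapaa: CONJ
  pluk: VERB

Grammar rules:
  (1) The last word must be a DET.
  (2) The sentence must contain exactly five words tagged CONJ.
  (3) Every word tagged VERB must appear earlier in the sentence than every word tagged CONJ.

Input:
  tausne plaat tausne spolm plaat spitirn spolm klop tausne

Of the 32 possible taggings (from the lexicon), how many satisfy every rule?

Candidates per position — 1:tausne {DET,CONJ}; 2:plaat {CONJ,VERB}; 3:tausne {DET,CONJ}; 4:spolm {DET}; 5:plaat {CONJ,VERB}; 6:spitirn {CONJ}; 7:spolm {DET}; 8:klop {PREP}; 9:tausne {DET,CONJ}.
There are 32 candidate sequences in total.
The sequences that satisfy every rule: CONJ CONJ CONJ DET CONJ CONJ DET PREP DET.
Count = 1.

1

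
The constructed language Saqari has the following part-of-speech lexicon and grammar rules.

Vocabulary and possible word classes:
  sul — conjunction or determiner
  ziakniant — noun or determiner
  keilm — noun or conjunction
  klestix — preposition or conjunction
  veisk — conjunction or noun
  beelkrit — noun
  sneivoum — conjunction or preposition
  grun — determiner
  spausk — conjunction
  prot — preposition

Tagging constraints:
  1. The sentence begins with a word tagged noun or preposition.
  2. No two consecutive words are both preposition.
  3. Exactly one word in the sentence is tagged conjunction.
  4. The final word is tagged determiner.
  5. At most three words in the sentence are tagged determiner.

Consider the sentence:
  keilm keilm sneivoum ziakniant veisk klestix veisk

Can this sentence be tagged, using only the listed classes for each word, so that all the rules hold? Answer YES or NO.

NO

Candidates per position — 1:keilm {noun,conjunction}; 2:keilm {noun,conjunction}; 3:sneivoum {conjunction,preposition}; 4:ziakniant {noun,determiner}; 5:veisk {conjunction,noun}; 6:klestix {preposition,conjunction}; 7:veisk {conjunction,noun}.
Rule 4 cannot be satisfied by any choice of tags from the lexicon.
So there is no consistent tagging.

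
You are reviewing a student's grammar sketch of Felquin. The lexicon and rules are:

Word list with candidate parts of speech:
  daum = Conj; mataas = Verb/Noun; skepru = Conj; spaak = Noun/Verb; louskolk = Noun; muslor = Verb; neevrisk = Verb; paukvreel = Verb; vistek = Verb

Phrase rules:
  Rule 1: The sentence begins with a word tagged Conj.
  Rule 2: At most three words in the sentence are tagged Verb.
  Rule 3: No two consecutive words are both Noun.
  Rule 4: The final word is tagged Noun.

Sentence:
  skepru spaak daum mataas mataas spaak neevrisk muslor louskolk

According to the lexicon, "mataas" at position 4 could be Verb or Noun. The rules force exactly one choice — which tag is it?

Noun

Candidates per position — 1:skepru {Conj}; 2:spaak {Noun,Verb}; 3:daum {Conj}; 4:mataas {Verb,Noun}; 5:mataas {Verb,Noun}; 6:spaak {Noun,Verb}; 7:neevrisk {Verb}; 8:muslor {Verb}; 9:louskolk {Noun}.
Position 4: the remaining choice is settled jointly with positions 2, 5, 6 — only Noun at position 4 is part of a tagging that satisfies every rule.
So the tagging must be: Conj Noun Conj Noun Verb Noun Verb Verb Noun.
Checking: rule 1 ok; rule 2 ok; rule 3 ok; rule 4 ok.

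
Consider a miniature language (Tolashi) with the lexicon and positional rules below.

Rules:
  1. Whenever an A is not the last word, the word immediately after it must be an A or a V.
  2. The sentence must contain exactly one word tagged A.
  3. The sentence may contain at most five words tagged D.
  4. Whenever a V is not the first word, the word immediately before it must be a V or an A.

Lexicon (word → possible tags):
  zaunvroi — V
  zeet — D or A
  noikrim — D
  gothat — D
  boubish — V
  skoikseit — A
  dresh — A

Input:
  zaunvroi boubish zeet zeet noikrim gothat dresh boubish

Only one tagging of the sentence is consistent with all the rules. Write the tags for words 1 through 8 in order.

Candidates per position — 1:zaunvroi {V}; 2:boubish {V}; 3:zeet {D,A}; 4:zeet {D,A}; 5:noikrim {D}; 6:gothat {D}; 7:dresh {A}; 8:boubish {V}.
Word 3 cannot be A — rule 1 would then fail for every completion. It is D.
Word 4 cannot be A — rule 1 would then fail for every completion. It is D.
The only consistent sequence is: V V D D D D A V.
Check: rule 1 ✓; rule 2 ✓; rule 3 ✓; rule 4 ✓.

V V D D D D A V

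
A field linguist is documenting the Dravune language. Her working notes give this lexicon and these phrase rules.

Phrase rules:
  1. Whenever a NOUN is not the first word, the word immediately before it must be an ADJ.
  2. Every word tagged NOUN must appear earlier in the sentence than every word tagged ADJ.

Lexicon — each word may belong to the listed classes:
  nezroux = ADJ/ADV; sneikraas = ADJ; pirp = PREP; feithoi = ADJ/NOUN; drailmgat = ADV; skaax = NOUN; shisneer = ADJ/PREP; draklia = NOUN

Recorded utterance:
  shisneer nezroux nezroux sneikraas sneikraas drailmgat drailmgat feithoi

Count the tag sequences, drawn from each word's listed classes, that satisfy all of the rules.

8

Candidates per position — 1:shisneer {ADJ,PREP}; 2:nezroux {ADJ,ADV}; 3:nezroux {ADJ,ADV}; 4:sneikraas {ADJ}; 5:sneikraas {ADJ}; 6:drailmgat {ADV}; 7:drailmgat {ADV}; 8:feithoi {ADJ,NOUN}.
There are 16 candidate sequences in total.
Checking each against the rules leaves 8 sequences.
Count = 8.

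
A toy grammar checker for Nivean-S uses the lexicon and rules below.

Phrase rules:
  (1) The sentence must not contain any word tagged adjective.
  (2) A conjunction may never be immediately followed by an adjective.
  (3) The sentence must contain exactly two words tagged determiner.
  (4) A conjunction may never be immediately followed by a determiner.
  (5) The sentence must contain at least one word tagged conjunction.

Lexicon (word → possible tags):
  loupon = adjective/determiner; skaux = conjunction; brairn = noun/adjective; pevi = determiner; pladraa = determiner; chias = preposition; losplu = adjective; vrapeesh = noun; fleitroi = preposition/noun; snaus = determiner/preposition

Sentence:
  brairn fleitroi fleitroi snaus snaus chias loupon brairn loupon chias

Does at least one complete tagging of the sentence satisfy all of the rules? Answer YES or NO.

NO

Candidates per position — 1:brairn {noun,adjective}; 2:fleitroi {preposition,noun}; 3:fleitroi {preposition,noun}; 4:snaus {determiner,preposition}; 5:snaus {determiner,preposition}; 6:chias {preposition}; 7:loupon {adjective,determiner}; 8:brairn {noun,adjective}; 9:loupon {adjective,determiner}; 10:chias {preposition}.
Rule 5 cannot be satisfied by any choice of tags from the lexicon.
So there is no consistent tagging.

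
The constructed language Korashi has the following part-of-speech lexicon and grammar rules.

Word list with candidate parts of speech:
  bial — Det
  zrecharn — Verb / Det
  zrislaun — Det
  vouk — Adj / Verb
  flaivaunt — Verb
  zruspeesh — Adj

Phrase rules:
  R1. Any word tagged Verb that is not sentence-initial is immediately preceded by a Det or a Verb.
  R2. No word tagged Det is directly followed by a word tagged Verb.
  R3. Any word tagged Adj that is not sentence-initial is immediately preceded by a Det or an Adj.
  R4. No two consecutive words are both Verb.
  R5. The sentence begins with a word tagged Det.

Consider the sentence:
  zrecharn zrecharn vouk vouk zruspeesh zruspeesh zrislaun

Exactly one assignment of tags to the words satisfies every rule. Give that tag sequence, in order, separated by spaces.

Candidates per position — 1:zrecharn {Verb,Det}; 2:zrecharn {Verb,Det}; 3:vouk {Adj,Verb}; 4:vouk {Adj,Verb}; 5:zruspeesh {Adj}; 6:zruspeesh {Adj}; 7:zrislaun {Det}.
Position 1: tagging it Verb would leave rule 5 unsatisfiable, so it must be Det.
Position 2: tagging it Verb would leave rule 2 unsatisfiable, so it must be Det.
Position 3: tagging it Verb would leave rule 2 unsatisfiable, so it must be Adj.
Position 4: tagging it Verb would leave rule 1 unsatisfiable, so it must be Adj.
That leaves exactly one tagging: Det Det Adj Adj Adj Adj Det.
Check: rule 1 ok; rule 2 ok; rule 3 ok; rule 4 ok; rule 5 ok.

Det Det Adj Adj Adj Adj Det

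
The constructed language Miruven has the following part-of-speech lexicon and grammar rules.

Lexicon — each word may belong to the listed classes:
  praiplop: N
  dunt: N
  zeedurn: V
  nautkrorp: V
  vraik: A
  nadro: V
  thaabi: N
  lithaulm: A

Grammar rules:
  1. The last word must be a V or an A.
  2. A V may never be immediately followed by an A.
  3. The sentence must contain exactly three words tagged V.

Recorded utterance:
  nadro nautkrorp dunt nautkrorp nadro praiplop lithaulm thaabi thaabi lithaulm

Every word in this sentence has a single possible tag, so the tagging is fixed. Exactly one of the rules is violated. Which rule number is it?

Fixed tagging: V V N V V N A N N A.
Applying the rules: R1 holds, R2 holds, R3 violated.
Only rule 3 fails.

3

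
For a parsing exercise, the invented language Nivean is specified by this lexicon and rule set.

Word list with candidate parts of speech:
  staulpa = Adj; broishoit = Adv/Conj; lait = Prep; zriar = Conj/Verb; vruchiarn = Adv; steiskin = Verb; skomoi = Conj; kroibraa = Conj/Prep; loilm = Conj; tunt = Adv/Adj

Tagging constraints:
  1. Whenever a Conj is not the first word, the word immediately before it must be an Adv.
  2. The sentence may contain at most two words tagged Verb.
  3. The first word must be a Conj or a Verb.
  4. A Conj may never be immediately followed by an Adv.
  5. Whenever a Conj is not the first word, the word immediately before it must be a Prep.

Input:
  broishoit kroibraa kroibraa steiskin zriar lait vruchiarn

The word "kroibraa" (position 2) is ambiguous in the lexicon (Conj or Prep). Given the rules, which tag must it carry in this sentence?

Prep

Candidates per position — 1:broishoit {Adv,Conj}; 2:kroibraa {Conj,Prep}; 3:kroibraa {Conj,Prep}; 4:steiskin {Verb}; 5:zriar {Conj,Verb}; 6:lait {Prep}; 7:vruchiarn {Adv}.
If word 1 were Adv, no tagging could satisfy rule 3; so word 1 is Conj.
If word 2 were Conj, no tagging could satisfy rule 1; so word 2 is Prep.
If word 3 were Conj, no tagging could satisfy rule 1; so word 3 is Prep.
If word 5 were Conj, no tagging could satisfy rule 1; so word 5 is Verb.
The only consistent sequence is: Conj Prep Prep Verb Verb Prep Adv.
Checking: rule 1 holds; rule 2 holds; rule 3 holds; rule 4 holds; rule 5 holds.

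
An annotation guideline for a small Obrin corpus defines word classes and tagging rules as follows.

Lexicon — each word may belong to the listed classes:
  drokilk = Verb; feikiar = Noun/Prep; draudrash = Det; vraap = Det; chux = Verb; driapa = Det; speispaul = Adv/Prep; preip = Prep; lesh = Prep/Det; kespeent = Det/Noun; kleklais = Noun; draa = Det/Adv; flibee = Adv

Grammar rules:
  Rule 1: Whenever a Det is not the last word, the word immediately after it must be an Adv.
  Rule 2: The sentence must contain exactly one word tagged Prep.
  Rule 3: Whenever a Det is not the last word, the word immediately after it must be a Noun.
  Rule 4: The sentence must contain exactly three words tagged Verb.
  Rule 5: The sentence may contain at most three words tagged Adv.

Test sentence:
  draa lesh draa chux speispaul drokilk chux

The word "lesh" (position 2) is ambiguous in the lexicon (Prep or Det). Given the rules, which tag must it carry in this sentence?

Prep

Candidates per position — 1:draa {Det,Adv}; 2:lesh {Prep,Det}; 3:draa {Det,Adv}; 4:chux {Verb}; 5:speispaul {Adv,Prep}; 6:drokilk {Verb}; 7:chux {Verb}.
Word 1 cannot be Det — rule 1 would then fail for every completion. It is Adv.
Word 2 cannot be Det — rule 3 would then fail for every completion. It is Prep.
Word 3 cannot be Det — rule 1 would then fail for every completion. It is Adv.
Word 5 cannot be Prep — rule 2 would then fail for every completion. It is Adv.
That leaves exactly one tagging: Adv Prep Adv Verb Adv Verb Verb.
Checking: rule 1 holds; rule 2 holds; rule 3 holds; rule 4 holds; rule 5 holds.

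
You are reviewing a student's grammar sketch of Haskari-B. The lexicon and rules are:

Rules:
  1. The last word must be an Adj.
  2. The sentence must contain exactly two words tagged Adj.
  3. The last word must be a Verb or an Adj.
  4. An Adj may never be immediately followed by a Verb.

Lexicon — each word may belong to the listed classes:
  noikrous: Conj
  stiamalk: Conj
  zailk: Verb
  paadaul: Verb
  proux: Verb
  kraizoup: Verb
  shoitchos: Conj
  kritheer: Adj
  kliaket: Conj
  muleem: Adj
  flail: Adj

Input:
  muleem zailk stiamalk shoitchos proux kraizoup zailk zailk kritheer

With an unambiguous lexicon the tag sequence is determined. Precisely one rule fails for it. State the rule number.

Fixed tagging: Adj Verb Conj Conj Verb Verb Verb Verb Adj.
Checking each rule: R1 ok, R2 ok, R3 ok, R4 fails.
Only rule 4 fails.

4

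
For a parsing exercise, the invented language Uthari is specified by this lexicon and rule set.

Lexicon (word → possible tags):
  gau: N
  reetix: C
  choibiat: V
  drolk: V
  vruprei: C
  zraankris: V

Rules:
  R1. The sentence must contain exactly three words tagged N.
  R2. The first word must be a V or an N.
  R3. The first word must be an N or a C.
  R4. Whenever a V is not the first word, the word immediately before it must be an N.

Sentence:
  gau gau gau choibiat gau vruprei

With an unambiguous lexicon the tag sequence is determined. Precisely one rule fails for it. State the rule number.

Fixed tagging: N N N V N C.
Checking each rule: R1 violated, R2 holds, R3 holds, R4 holds.
Only rule 1 fails.

1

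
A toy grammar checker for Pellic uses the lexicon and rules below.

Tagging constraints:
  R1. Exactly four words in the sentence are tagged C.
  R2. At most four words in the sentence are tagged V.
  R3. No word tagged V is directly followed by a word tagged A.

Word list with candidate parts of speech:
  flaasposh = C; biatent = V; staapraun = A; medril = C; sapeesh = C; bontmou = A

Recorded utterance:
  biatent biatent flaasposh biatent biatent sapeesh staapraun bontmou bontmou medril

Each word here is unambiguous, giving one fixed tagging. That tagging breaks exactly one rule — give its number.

1

Fixed tagging: V V C V V C A A A C.
Checking each rule: R1 ✗, R2 ✓, R3 ✓.
Only rule 1 fails.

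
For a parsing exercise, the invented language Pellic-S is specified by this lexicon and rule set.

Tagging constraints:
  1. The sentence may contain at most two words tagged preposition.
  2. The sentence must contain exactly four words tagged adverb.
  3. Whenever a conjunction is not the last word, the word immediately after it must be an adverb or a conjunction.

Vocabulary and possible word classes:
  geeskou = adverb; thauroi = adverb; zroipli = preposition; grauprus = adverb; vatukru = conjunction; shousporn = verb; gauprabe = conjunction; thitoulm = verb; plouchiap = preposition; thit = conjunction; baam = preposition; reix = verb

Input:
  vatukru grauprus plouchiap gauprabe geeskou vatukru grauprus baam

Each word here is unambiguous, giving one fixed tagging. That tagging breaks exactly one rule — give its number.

2

Fixed tagging: conjunction adverb preposition conjunction adverb conjunction adverb preposition.
Checking each rule: R1 pass, R2 fail, R3 pass.
Only rule 2 fails.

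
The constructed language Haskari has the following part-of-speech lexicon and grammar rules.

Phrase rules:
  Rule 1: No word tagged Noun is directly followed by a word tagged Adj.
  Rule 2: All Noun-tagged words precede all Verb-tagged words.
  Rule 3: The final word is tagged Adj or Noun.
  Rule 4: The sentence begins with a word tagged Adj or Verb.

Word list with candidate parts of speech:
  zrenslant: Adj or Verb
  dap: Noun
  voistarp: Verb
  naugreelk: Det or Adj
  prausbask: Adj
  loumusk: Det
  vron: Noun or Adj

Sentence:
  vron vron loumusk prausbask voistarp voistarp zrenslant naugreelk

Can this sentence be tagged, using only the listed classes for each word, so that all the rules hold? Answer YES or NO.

Candidates per position — 1:vron {Noun,Adj}; 2:vron {Noun,Adj}; 3:loumusk {Det}; 4:prausbask {Adj}; 5:voistarp {Verb}; 6:voistarp {Verb}; 7:zrenslant {Adj,Verb}; 8:naugreelk {Det,Adj}.
One satisfying assignment: Adj Noun Det Adj Verb Verb Verb Adj.
Check: rule 1 ✓; rule 2 ✓; rule 3 ✓; rule 4 ✓.

YES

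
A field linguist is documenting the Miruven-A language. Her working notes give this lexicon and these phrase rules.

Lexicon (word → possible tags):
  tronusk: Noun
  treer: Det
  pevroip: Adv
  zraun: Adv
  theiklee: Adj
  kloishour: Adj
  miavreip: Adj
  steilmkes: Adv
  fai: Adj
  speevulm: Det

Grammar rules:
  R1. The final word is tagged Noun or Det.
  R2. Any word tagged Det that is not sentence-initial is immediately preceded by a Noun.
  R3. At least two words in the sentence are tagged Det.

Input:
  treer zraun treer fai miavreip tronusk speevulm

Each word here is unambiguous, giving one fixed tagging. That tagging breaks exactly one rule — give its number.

Fixed tagging: Det Adv Det Adj Adj Noun Det.
Checking each rule: R1 ok, R2 fails, R3 ok.
Only rule 2 fails.

2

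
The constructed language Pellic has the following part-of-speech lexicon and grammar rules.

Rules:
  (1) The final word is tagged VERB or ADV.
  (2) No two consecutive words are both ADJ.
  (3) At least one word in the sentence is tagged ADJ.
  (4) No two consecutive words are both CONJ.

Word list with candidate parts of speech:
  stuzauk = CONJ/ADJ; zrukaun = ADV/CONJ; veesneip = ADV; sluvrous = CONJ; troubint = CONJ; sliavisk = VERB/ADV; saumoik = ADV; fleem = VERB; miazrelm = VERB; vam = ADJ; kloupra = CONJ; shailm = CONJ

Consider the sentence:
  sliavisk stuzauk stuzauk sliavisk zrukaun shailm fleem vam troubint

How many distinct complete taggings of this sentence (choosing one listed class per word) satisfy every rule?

Candidates per position — 1:sliavisk {VERB,ADV}; 2:stuzauk {CONJ,ADJ}; 3:stuzauk {CONJ,ADJ}; 4:sliavisk {VERB,ADV}; 5:zrukaun {ADV,CONJ}; 6:shailm {CONJ}; 7:fleem {VERB}; 8:vam {ADJ}; 9:troubint {CONJ}.
There are 32 candidate sequences in total.
Rule 1 cannot be satisfied by any choice of tags from the lexicon.
So there is no consistent tagging.
Count = 0.

0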